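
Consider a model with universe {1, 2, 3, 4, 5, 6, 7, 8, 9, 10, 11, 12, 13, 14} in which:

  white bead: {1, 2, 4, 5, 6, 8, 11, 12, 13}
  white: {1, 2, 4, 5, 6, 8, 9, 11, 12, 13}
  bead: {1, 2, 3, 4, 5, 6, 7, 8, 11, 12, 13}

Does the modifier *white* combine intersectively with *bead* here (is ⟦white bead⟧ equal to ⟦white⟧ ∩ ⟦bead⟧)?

⟦white⟧ ∩ ⟦bead⟧ = {1, 2, 4, 5, 6, 8, 9, 11, 12, 13} ∩ {1, 2, 3, 4, 5, 6, 7, 8, 11, 12, 13} = {1, 2, 4, 5, 6, 8, 11, 12, 13}
Observed ⟦white bead⟧ = {1, 2, 4, 5, 6, 8, 11, 12, 13}.
These coincide, so the modifier is intersective here.

yes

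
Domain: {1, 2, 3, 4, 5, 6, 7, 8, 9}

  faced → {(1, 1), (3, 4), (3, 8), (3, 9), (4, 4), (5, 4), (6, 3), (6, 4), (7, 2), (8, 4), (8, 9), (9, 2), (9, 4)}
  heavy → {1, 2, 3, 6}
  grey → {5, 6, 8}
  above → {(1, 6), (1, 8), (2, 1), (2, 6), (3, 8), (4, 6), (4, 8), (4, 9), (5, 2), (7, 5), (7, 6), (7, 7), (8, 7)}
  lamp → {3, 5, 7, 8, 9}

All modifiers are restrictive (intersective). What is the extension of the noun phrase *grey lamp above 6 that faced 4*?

⟦above 6⟧ = {x : ⟨x, 6⟩ ∈ ⟦above⟧} = {1, 2, 4, 7}
⟦that faced 4⟧ = {x : ⟨x, 4⟩ ∈ ⟦faced⟧} = {3, 4, 5, 6, 8, 9}
⟦lamp⟧ = {3, 5, 7, 8, 9}
… ∩ ⟦above 6⟧ = {3, 5, 7, 8, 9} ∩ {1, 2, 4, 7} = {7}
… ∩ ⟦that faced 4⟧ = {7} ∩ {3, 4, 5, 6, 8, 9} = ∅
… ∩ ⟦grey⟧ = ∅ ∩ {5, 6, 8} = ∅
So ⟦grey lamp above 6 that faced 4⟧ = ∅.

∅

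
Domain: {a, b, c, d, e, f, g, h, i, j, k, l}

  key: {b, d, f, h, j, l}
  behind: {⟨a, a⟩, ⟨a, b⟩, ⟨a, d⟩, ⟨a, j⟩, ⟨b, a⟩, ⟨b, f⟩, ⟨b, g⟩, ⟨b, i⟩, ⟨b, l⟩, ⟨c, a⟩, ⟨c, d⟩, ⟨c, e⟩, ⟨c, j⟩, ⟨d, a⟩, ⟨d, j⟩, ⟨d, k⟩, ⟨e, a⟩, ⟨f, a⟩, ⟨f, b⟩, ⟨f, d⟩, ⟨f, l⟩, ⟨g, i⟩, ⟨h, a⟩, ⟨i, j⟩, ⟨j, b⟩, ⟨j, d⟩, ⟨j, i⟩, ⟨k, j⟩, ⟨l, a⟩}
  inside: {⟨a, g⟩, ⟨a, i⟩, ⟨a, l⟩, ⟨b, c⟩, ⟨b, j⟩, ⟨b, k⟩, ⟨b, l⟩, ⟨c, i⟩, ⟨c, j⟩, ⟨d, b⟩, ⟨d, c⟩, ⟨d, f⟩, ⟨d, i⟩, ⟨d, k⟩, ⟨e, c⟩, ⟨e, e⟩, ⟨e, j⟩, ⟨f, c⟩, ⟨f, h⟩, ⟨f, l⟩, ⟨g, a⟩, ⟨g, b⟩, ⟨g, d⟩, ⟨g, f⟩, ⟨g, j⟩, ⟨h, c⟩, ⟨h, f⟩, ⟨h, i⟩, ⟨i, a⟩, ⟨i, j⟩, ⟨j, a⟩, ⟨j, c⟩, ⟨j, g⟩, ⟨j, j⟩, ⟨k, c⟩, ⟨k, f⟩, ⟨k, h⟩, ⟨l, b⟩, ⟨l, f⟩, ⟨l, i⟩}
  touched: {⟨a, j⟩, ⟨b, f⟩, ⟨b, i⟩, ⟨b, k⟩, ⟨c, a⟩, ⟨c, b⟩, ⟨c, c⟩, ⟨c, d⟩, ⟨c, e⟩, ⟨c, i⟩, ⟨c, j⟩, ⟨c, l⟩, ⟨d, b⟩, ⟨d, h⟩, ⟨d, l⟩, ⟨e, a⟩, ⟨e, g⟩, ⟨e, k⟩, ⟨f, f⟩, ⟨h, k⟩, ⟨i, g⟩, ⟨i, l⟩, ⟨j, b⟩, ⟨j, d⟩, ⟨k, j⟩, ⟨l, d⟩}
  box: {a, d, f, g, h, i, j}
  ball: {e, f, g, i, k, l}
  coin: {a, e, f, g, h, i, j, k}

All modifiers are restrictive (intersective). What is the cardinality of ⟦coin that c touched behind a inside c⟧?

1

⟦that c touched⟧ = {x : ⟨c, x⟩ ∈ ⟦touched⟧} = {a, b, c, d, e, i, j, l}
⟦behind a⟧ = {x : ⟨x, a⟩ ∈ ⟦behind⟧} = {a, b, c, d, e, f, h, l}
⟦inside c⟧ = {x : ⟨x, c⟩ ∈ ⟦inside⟧} = {b, d, e, f, h, j, k}
⟦coin⟧ = {a, e, f, g, h, i, j, k}
… ∩ ⟦that c touched⟧ = {a, e, f, g, h, i, j, k} ∩ {a, b, c, d, e, i, j, l} = {a, e, i, j}
… ∩ ⟦behind a⟧ = {a, e, i, j} ∩ {a, b, c, d, e, f, h, l} = {a, e}
… ∩ ⟦inside c⟧ = {a, e} ∩ {b, d, e, f, h, j, k} = {e}
⟦coin that c touched behind a inside c⟧ = {e}, so the cardinality is 1.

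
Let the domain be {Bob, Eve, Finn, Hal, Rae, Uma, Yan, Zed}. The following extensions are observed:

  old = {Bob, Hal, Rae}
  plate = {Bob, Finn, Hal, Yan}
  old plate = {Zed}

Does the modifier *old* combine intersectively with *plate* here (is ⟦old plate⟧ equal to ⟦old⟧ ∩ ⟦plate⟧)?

no

⟦old⟧ ∩ ⟦plate⟧ = {Bob, Hal, Rae} ∩ {Bob, Finn, Hal, Yan} = {Bob, Hal}
Observed ⟦old plate⟧ = {Zed}.
These differ, so the modifier is not intersective in this model.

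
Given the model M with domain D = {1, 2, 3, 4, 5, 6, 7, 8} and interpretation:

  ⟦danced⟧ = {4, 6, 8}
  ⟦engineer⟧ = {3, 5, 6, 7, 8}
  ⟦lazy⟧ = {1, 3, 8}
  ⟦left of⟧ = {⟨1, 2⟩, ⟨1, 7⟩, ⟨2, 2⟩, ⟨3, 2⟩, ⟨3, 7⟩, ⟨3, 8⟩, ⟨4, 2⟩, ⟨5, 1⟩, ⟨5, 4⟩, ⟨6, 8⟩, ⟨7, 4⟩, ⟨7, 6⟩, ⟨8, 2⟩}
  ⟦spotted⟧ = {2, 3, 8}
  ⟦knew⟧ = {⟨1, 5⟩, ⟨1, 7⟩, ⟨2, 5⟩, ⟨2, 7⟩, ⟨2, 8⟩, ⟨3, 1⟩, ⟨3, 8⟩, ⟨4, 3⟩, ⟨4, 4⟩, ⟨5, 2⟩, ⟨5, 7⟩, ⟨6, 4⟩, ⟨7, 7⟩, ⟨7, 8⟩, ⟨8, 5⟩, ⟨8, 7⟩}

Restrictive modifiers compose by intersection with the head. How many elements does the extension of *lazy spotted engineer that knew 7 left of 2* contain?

1

⟦that knew 7⟧ = {x : ⟨x, 7⟩ ∈ ⟦knew⟧} = {1, 2, 5, 7, 8}
⟦left of 2⟧ = {x : ⟨x, 2⟩ ∈ ⟦left of⟧} = {1, 2, 3, 4, 8}
⟦engineer⟧ = {3, 5, 6, 7, 8}
… ∩ ⟦that knew 7⟧ = {3, 5, 6, 7, 8} ∩ {1, 2, 5, 7, 8} = {5, 7, 8}
… ∩ ⟦left of 2⟧ = {5, 7, 8} ∩ {1, 2, 3, 4, 8} = {8}
… ∩ ⟦lazy⟧ = {8} ∩ {1, 3, 8} = {8}
… ∩ ⟦spotted⟧ = {8} ∩ {2, 3, 8} = {8}
⟦lazy spotted engineer that knew 7 left of 2⟧ = {8}, so the cardinality is 1.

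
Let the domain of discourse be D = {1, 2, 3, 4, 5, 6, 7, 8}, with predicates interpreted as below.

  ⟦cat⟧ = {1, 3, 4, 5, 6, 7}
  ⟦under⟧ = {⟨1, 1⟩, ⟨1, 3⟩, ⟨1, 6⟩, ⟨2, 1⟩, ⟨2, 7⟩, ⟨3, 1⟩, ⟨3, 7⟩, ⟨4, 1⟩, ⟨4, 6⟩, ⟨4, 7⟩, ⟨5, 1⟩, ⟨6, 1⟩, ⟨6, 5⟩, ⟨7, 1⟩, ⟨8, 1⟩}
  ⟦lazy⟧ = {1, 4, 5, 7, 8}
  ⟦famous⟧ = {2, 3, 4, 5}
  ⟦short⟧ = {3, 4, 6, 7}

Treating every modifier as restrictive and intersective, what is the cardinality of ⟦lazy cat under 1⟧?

4

⟦under 1⟧ = {x : ⟨x, 1⟩ ∈ ⟦under⟧} = {1, 2, 3, 4, 5, 6, 7, 8}
⟦cat⟧ = {1, 3, 4, 5, 6, 7}
… ∩ ⟦under 1⟧ = {1, 3, 4, 5, 6, 7} ∩ {1, 2, 3, 4, 5, 6, 7, 8} = {1, 3, 4, 5, 6, 7}
… ∩ ⟦lazy⟧ = {1, 3, 4, 5, 6, 7} ∩ {1, 4, 5, 7, 8} = {1, 4, 5, 7}
⟦lazy cat under 1⟧ = {1, 4, 5, 7}, so the cardinality is 4.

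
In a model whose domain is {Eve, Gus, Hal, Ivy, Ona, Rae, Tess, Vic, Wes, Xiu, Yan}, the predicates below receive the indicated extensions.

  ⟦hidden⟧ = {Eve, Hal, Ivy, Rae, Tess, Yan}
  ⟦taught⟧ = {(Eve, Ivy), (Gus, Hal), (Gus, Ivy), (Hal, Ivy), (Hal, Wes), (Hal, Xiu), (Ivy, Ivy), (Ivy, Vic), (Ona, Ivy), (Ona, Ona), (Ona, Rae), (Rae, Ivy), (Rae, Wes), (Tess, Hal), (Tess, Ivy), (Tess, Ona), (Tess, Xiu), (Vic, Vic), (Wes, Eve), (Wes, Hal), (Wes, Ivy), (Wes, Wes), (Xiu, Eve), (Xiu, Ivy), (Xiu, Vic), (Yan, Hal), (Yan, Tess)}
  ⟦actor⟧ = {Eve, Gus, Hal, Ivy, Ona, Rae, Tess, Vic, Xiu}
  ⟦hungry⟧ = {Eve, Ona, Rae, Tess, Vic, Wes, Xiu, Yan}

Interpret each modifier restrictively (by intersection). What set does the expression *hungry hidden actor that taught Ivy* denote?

⟦that taught Ivy⟧ = {x : ⟨x, Ivy⟩ ∈ ⟦taught⟧} = {Eve, Gus, Hal, Ivy, Ona, Rae, Tess, Wes, Xiu}
⟦actor⟧ = {Eve, Gus, Hal, Ivy, Ona, Rae, Tess, Vic, Xiu}
… ∩ ⟦that taught Ivy⟧ = {Eve, Gus, Hal, Ivy, Ona, Rae, Tess, Vic, Xiu} ∩ {Eve, Gus, Hal, Ivy, Ona, Rae, Tess, Wes, Xiu} = {Eve, Gus, Hal, Ivy, Ona, Rae, Tess, Xiu}
… ∩ ⟦hungry⟧ = {Eve, Gus, Hal, Ivy, Ona, Rae, Tess, Xiu} ∩ {Eve, Ona, Rae, Tess, Vic, Wes, Xiu, Yan} = {Eve, Ona, Rae, Tess, Xiu}
… ∩ ⟦hidden⟧ = {Eve, Ona, Rae, Tess, Xiu} ∩ {Eve, Hal, Ivy, Rae, Tess, Yan} = {Eve, Rae, Tess}
So ⟦hungry hidden actor that taught Ivy⟧ = {Eve, Rae, Tess}.

{Eve, Rae, Tess}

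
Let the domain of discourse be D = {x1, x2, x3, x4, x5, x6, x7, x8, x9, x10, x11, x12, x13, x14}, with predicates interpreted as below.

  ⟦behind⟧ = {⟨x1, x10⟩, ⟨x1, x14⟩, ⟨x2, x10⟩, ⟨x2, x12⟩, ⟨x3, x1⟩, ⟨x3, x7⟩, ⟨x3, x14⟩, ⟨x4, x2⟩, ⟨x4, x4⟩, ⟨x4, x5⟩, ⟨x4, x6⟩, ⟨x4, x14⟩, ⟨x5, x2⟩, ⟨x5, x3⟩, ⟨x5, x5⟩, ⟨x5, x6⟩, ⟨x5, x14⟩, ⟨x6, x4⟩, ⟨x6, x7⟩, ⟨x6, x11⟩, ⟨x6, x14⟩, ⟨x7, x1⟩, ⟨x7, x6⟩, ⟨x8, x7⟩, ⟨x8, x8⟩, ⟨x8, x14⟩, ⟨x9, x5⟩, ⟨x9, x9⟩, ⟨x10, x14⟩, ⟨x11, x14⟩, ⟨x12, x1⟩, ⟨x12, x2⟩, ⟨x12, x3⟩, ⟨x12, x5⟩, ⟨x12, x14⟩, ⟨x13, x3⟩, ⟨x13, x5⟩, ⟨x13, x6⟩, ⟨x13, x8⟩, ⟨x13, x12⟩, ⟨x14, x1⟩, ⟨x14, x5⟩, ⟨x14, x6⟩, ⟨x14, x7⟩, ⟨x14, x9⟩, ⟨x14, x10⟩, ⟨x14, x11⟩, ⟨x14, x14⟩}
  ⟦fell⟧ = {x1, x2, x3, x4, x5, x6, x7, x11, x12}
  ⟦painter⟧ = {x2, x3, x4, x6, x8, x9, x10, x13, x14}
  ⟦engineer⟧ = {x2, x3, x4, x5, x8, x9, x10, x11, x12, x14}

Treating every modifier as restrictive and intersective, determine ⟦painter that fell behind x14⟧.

{x3, x4, x6}

⟦that fell⟧ = ⟦fell⟧ = {x1, x2, x3, x4, x5, x6, x7, x11, x12}
⟦behind x14⟧ = {x : ⟨x, x14⟩ ∈ ⟦behind⟧} = {x1, x3, x4, x5, x6, x8, x10, x11, x12, x14}
⟦painter⟧ = {x2, x3, x4, x6, x8, x9, x10, x13, x14}
… ∩ ⟦that fell⟧ = {x2, x3, x4, x6, x8, x9, x10, x13, x14} ∩ {x1, x2, x3, x4, x5, x6, x7, x11, x12} = {x2, x3, x4, x6}
… ∩ ⟦behind x14⟧ = {x2, x3, x4, x6} ∩ {x1, x3, x4, x5, x6, x8, x10, x11, x12, x14} = {x3, x4, x6}
So ⟦painter that fell behind x14⟧ = {x3, x4, x6}.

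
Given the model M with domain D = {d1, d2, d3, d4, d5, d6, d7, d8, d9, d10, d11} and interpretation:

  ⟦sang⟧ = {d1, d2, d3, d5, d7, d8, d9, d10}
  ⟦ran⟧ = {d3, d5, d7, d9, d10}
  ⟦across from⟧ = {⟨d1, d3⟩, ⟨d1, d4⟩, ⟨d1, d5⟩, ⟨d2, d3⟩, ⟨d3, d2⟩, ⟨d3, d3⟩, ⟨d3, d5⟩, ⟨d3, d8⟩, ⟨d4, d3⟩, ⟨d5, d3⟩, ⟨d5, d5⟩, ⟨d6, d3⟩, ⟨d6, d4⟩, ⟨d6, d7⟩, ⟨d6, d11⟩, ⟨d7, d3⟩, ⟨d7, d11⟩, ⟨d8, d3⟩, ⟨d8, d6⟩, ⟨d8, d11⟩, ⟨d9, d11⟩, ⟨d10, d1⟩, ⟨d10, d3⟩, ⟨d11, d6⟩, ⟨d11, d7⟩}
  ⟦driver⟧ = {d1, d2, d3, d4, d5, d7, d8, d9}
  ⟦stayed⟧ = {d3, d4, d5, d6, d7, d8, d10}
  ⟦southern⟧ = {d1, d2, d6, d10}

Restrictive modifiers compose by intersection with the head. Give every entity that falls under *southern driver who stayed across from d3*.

⟦who stayed⟧ = ⟦stayed⟧ = {d3, d4, d5, d6, d7, d8, d10}
⟦across from d3⟧ = {x : ⟨x, d3⟩ ∈ ⟦across from⟧} = {d1, d2, d3, d4, d5, d6, d7, d8, d10}
⟦driver⟧ = {d1, d2, d3, d4, d5, d7, d8, d9}
… ∩ ⟦who stayed⟧ = {d1, d2, d3, d4, d5, d7, d8, d9} ∩ {d3, d4, d5, d6, d7, d8, d10} = {d3, d4, d5, d7, d8}
… ∩ ⟦across from d3⟧ = {d3, d4, d5, d7, d8} ∩ {d1, d2, d3, d4, d5, d6, d7, d8, d10} = {d3, d4, d5, d7, d8}
… ∩ ⟦southern⟧ = {d3, d4, d5, d7, d8} ∩ {d1, d2, d6, d10} = ∅
So ⟦southern driver who stayed across from d3⟧ = ∅.

∅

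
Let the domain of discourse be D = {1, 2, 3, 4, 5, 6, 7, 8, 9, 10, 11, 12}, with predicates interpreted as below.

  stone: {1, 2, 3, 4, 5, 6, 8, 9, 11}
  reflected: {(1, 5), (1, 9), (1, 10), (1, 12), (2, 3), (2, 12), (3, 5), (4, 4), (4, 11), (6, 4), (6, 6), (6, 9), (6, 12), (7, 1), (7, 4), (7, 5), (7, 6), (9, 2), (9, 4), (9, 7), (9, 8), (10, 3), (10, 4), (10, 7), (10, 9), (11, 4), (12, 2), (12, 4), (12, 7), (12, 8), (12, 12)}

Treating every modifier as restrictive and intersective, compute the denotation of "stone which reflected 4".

⟦which reflected 4⟧ = {x : ⟨x, 4⟩ ∈ ⟦reflected⟧} = {4, 6, 7, 9, 10, 11, 12}
⟦stone⟧ = {1, 2, 3, 4, 5, 6, 8, 9, 11}
… ∩ ⟦which reflected 4⟧ = {1, 2, 3, 4, 5, 6, 8, 9, 11} ∩ {4, 6, 7, 9, 10, 11, 12} = {4, 6, 9, 11}
So ⟦stone which reflected 4⟧ = {4, 6, 9, 11}.

{4, 6, 9, 11}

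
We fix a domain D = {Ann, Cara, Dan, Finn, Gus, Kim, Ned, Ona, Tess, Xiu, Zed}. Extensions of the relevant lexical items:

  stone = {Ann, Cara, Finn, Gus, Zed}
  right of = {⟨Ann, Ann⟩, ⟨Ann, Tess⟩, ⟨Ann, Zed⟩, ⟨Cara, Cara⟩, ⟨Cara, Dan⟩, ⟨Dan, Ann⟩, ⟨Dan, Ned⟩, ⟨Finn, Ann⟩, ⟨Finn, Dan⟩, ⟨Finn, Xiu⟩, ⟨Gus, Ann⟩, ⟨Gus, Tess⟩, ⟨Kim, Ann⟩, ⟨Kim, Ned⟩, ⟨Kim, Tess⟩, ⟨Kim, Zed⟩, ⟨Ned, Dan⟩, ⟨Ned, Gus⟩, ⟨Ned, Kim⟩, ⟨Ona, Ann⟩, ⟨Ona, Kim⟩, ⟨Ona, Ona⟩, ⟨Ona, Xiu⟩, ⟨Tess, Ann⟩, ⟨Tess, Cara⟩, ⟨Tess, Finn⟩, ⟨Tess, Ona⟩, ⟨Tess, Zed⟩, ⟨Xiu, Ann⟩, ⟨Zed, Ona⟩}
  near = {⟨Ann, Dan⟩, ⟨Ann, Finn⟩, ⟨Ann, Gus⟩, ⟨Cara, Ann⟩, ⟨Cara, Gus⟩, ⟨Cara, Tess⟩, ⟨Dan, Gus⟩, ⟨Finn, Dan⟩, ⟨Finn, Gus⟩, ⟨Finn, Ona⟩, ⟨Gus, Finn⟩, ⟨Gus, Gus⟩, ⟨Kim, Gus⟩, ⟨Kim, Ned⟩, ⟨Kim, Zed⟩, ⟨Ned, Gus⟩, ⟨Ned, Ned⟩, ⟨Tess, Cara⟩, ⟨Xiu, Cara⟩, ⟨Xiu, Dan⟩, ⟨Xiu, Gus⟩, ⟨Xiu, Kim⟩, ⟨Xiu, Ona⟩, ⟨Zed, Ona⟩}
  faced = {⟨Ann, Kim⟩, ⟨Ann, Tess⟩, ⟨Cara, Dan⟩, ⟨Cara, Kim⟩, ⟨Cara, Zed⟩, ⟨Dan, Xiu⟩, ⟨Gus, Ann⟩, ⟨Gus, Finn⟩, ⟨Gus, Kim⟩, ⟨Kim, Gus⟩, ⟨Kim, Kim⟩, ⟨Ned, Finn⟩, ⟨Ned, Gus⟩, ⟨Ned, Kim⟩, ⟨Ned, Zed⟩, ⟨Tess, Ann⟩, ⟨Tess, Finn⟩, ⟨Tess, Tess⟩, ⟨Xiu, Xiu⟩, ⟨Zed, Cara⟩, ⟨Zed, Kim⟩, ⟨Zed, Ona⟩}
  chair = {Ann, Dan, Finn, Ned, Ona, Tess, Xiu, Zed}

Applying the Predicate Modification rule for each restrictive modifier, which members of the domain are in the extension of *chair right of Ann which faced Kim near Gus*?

⟦right of Ann⟧ = {x : ⟨x, Ann⟩ ∈ ⟦right of⟧} = {Ann, Dan, Finn, Gus, Kim, Ona, Tess, Xiu}
⟦which faced Kim⟧ = {x : ⟨x, Kim⟩ ∈ ⟦faced⟧} = {Ann, Cara, Gus, Kim, Ned, Zed}
⟦near Gus⟧ = {x : ⟨x, Gus⟩ ∈ ⟦near⟧} = {Ann, Cara, Dan, Finn, Gus, Kim, Ned, Xiu}
⟦chair⟧ = {Ann, Dan, Finn, Ned, Ona, Tess, Xiu, Zed}
… ∩ ⟦right of Ann⟧ = {Ann, Dan, Finn, Ned, Ona, Tess, Xiu, Zed} ∩ {Ann, Dan, Finn, Gus, Kim, Ona, Tess, Xiu} = {Ann, Dan, Finn, Ona, Tess, Xiu}
… ∩ ⟦which faced Kim⟧ = {Ann, Dan, Finn, Ona, Tess, Xiu} ∩ {Ann, Cara, Gus, Kim, Ned, Zed} = {Ann}
… ∩ ⟦near Gus⟧ = {Ann} ∩ {Ann, Cara, Dan, Finn, Gus, Kim, Ned, Xiu} = {Ann}
So ⟦chair right of Ann which faced Kim near Gus⟧ = {Ann}.

{Ann}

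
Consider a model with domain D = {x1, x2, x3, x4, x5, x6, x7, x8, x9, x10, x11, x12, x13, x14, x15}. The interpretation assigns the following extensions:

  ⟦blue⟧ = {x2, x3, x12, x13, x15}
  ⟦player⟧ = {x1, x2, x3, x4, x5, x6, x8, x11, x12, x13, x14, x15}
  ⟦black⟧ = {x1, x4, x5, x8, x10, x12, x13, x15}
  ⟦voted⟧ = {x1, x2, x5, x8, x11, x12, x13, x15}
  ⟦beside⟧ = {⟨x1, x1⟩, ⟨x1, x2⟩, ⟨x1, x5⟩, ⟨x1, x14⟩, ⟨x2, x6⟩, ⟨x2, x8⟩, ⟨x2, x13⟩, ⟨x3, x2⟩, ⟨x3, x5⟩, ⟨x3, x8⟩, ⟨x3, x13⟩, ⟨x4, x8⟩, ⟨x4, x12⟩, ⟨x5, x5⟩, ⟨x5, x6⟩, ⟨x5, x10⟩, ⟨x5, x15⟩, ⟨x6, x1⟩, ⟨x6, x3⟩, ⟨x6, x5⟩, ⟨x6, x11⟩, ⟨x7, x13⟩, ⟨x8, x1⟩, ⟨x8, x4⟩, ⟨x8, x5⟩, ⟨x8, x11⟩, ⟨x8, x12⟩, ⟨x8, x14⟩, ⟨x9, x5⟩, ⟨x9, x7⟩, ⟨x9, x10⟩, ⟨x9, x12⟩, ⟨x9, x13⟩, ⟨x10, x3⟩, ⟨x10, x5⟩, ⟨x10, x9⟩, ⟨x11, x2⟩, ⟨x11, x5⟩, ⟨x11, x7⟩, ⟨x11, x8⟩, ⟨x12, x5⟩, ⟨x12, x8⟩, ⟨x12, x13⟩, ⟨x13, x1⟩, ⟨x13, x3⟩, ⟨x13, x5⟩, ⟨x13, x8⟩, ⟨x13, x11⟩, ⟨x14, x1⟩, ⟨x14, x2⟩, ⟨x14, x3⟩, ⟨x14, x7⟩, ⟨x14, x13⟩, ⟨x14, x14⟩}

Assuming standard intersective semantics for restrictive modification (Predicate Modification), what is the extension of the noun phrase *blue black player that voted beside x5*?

⟦that voted⟧ = ⟦voted⟧ = {x1, x2, x5, x8, x11, x12, x13, x15}
⟦beside x5⟧ = {x : ⟨x, x5⟩ ∈ ⟦beside⟧} = {x1, x3, x5, x6, x8, x9, x10, x11, x12, x13}
⟦player⟧ = {x1, x2, x3, x4, x5, x6, x8, x11, x12, x13, x14, x15}
… ∩ ⟦that voted⟧ = {x1, x2, x3, x4, x5, x6, x8, x11, x12, x13, x14, x15} ∩ {x1, x2, x5, x8, x11, x12, x13, x15} = {x1, x2, x5, x8, x11, x12, x13, x15}
… ∩ ⟦beside x5⟧ = {x1, x2, x5, x8, x11, x12, x13, x15} ∩ {x1, x3, x5, x6, x8, x9, x10, x11, x12, x13} = {x1, x5, x8, x11, x12, x13}
… ∩ ⟦blue⟧ = {x1, x5, x8, x11, x12, x13} ∩ {x2, x3, x12, x13, x15} = {x12, x13}
… ∩ ⟦black⟧ = {x12, x13} ∩ {x1, x4, x5, x8, x10, x12, x13, x15} = {x12, x13}
So ⟦blue black player that voted beside x5⟧ = {x12, x13}.

{x12, x13}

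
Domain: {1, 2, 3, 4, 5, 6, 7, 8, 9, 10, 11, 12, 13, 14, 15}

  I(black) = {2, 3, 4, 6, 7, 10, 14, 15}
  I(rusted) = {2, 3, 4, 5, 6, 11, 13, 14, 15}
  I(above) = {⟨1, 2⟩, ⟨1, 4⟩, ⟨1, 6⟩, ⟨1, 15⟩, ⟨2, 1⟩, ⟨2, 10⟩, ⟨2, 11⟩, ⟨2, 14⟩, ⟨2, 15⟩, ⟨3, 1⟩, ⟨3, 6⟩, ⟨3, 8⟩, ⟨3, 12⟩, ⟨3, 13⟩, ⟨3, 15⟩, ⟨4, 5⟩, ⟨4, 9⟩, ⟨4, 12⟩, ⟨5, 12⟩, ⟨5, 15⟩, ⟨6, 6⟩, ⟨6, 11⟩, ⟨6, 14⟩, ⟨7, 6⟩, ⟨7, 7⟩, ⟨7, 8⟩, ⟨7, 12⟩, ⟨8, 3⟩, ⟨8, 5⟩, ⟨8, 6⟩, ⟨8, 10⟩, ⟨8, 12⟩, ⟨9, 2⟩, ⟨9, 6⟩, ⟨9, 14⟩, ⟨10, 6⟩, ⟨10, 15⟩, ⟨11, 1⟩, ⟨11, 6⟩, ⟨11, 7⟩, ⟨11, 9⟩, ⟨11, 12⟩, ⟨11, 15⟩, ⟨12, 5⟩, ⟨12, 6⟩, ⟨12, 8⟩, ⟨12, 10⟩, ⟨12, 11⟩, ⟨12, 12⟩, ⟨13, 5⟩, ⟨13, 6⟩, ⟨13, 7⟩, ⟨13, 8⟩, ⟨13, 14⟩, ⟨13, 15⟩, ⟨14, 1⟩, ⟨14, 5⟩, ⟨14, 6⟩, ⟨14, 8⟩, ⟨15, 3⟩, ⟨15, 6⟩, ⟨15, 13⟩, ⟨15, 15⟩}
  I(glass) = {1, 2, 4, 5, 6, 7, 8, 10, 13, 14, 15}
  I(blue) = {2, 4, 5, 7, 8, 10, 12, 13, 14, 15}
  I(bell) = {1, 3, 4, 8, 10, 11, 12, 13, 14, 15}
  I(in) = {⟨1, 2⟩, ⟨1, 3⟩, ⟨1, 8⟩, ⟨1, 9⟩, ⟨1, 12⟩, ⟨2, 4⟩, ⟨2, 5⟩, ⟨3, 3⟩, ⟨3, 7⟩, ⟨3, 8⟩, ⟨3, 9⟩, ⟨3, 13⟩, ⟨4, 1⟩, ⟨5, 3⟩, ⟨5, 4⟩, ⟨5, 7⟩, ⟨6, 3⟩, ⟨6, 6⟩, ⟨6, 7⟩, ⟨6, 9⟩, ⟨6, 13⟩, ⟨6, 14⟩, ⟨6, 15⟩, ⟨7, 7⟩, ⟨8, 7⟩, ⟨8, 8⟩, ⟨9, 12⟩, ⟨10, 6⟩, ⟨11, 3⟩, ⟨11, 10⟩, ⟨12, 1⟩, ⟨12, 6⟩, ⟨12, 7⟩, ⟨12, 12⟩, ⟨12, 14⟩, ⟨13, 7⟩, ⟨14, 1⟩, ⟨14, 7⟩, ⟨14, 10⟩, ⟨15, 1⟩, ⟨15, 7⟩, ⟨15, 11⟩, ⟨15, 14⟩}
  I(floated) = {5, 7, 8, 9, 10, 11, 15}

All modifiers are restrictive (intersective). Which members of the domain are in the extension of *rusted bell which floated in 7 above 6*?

⟦which floated⟧ = ⟦floated⟧ = {5, 7, 8, 9, 10, 11, 15}
⟦in 7⟧ = {x : ⟨x, 7⟩ ∈ ⟦in⟧} = {3, 5, 6, 7, 8, 12, 13, 14, 15}
⟦above 6⟧ = {x : ⟨x, 6⟩ ∈ ⟦above⟧} = {1, 3, 6, 7, 8, 9, 10, 11, 12, 13, 14, 15}
⟦bell⟧ = {1, 3, 4, 8, 10, 11, 12, 13, 14, 15}
… ∩ ⟦which floated⟧ = {1, 3, 4, 8, 10, 11, 12, 13, 14, 15} ∩ {5, 7, 8, 9, 10, 11, 15} = {8, 10, 11, 15}
… ∩ ⟦in 7⟧ = {8, 10, 11, 15} ∩ {3, 5, 6, 7, 8, 12, 13, 14, 15} = {8, 15}
… ∩ ⟦above 6⟧ = {8, 15} ∩ {1, 3, 6, 7, 8, 9, 10, 11, 12, 13, 14, 15} = {8, 15}
… ∩ ⟦rusted⟧ = {8, 15} ∩ {2, 3, 4, 5, 6, 11, 13, 14, 15} = {15}
So ⟦rusted bell which floated in 7 above 6⟧ = {15}.

{15}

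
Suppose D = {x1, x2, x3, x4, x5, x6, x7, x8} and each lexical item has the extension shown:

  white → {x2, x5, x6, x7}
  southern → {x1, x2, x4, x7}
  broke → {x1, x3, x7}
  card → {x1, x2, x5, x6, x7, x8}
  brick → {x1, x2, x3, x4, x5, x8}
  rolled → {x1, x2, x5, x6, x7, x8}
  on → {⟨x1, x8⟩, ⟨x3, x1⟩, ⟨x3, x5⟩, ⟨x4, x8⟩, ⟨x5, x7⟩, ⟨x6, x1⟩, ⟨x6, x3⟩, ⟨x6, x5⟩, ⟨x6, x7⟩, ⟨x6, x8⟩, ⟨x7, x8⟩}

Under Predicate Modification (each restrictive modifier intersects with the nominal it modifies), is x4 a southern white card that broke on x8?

⟦that broke⟧ = ⟦broke⟧ = {x1, x3, x7}
⟦on x8⟧ = {x : ⟨x, x8⟩ ∈ ⟦on⟧} = {x1, x4, x6, x7}
⟦card⟧ = {x1, x2, x5, x6, x7, x8}
… ∩ ⟦that broke⟧ = {x1, x2, x5, x6, x7, x8} ∩ {x1, x3, x7} = {x1, x7}
… ∩ ⟦on x8⟧ = {x1, x7} ∩ {x1, x4, x6, x7} = {x1, x7}
… ∩ ⟦southern⟧ = {x1, x7} ∩ {x1, x2, x4, x7} = {x1, x7}
… ∩ ⟦white⟧ = {x1, x7} ∩ {x2, x5, x6, x7} = {x7}
⟦southern white card that broke on x8⟧ = {x7}; x4 ∉ this set.

no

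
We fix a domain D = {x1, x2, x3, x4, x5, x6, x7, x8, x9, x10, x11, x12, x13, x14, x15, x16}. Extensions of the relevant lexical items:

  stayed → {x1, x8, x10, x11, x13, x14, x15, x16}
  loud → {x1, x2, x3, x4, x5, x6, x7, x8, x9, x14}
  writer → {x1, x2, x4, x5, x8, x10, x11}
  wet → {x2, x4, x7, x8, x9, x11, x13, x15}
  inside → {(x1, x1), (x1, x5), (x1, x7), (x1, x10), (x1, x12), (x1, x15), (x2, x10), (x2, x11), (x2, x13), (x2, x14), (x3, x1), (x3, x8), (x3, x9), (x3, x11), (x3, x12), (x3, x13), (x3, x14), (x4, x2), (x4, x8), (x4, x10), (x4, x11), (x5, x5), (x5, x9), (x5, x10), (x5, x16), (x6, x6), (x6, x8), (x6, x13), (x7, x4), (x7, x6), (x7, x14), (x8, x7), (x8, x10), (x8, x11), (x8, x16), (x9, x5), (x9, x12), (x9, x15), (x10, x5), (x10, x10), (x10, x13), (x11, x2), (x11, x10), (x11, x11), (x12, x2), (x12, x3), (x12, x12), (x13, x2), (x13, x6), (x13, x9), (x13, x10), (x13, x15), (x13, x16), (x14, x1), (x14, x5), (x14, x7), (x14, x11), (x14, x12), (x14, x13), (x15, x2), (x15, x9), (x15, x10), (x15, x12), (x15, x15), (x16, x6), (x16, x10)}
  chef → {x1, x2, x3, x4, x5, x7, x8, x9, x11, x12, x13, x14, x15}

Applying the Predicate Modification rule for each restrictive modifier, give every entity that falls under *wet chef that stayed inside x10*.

⟦that stayed⟧ = ⟦stayed⟧ = {x1, x8, x10, x11, x13, x14, x15, x16}
⟦inside x10⟧ = {x : ⟨x, x10⟩ ∈ ⟦inside⟧} = {x1, x2, x4, x5, x8, x10, x11, x13, x15, x16}
⟦chef⟧ = {x1, x2, x3, x4, x5, x7, x8, x9, x11, x12, x13, x14, x15}
… ∩ ⟦that stayed⟧ = {x1, x2, x3, x4, x5, x7, x8, x9, x11, x12, x13, x14, x15} ∩ {x1, x8, x10, x11, x13, x14, x15, x16} = {x1, x8, x11, x13, x14, x15}
… ∩ ⟦inside x10⟧ = {x1, x8, x11, x13, x14, x15} ∩ {x1, x2, x4, x5, x8, x10, x11, x13, x15, x16} = {x1, x8, x11, x13, x15}
… ∩ ⟦wet⟧ = {x1, x8, x11, x13, x15} ∩ {x2, x4, x7, x8, x9, x11, x13, x15} = {x8, x11, x13, x15}
So ⟦wet chef that stayed inside x10⟧ = {x8, x11, x13, x15}.

{x8, x11, x13, x15}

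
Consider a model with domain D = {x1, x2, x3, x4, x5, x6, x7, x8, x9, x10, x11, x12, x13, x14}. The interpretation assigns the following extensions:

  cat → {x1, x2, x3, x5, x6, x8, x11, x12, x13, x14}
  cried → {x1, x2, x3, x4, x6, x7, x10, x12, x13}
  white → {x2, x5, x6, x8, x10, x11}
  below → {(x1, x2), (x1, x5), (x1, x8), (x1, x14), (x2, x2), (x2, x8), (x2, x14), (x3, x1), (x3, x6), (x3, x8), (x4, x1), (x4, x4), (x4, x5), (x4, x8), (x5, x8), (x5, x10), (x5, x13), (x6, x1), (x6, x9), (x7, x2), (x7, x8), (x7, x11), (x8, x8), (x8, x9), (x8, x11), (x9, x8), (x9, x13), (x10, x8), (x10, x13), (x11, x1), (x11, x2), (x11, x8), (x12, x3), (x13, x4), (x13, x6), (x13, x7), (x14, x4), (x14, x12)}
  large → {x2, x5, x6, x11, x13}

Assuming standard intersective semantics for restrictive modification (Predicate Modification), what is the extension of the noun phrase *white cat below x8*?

⟦below x8⟧ = {x : ⟨x, x8⟩ ∈ ⟦below⟧} = {x1, x2, x3, x4, x5, x7, x8, x9, x10, x11}
⟦cat⟧ = {x1, x2, x3, x5, x6, x8, x11, x12, x13, x14}
… ∩ ⟦below x8⟧ = {x1, x2, x3, x5, x6, x8, x11, x12, x13, x14} ∩ {x1, x2, x3, x4, x5, x7, x8, x9, x10, x11} = {x1, x2, x3, x5, x8, x11}
… ∩ ⟦white⟧ = {x1, x2, x3, x5, x8, x11} ∩ {x2, x5, x6, x8, x10, x11} = {x2, x5, x8, x11}
So ⟦white cat below x8⟧ = {x2, x5, x8, x11}.

{x2, x5, x8, x11}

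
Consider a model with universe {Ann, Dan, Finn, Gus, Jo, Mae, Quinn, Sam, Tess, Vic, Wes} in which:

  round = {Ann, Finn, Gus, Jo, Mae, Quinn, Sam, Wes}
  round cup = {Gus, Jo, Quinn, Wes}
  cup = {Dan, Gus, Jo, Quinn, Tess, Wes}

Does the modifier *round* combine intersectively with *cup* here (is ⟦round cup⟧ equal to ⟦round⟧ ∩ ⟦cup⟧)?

yes

⟦round⟧ ∩ ⟦cup⟧ = {Ann, Finn, Gus, Jo, Mae, Quinn, Sam, Wes} ∩ {Dan, Gus, Jo, Quinn, Tess, Wes} = {Gus, Jo, Quinn, Wes}
Observed ⟦round cup⟧ = {Gus, Jo, Quinn, Wes}.
These coincide, so the modifier is intersective here.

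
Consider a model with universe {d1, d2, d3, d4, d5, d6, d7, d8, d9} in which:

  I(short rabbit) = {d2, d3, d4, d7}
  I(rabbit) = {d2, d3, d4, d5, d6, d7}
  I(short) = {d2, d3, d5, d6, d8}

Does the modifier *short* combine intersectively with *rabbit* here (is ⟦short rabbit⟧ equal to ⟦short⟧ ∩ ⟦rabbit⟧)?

no

⟦short⟧ ∩ ⟦rabbit⟧ = {d2, d3, d5, d6, d8} ∩ {d2, d3, d4, d5, d6, d7} = {d2, d3, d5, d6}
Observed ⟦short rabbit⟧ = {d2, d3, d4, d7}.
These differ, so the modifier is not intersective in this model.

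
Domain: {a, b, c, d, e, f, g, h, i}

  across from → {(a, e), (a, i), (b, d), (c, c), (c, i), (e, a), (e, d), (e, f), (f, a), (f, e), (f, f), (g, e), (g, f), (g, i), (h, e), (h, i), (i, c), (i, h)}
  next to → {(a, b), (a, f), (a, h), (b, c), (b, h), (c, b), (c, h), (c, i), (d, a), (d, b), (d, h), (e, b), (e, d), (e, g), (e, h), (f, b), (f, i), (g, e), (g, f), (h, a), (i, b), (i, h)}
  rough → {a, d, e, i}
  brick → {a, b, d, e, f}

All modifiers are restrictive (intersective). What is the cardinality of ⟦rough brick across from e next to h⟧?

1

⟦across from e⟧ = {x : ⟨x, e⟩ ∈ ⟦across from⟧} = {a, f, g, h}
⟦next to h⟧ = {x : ⟨x, h⟩ ∈ ⟦next to⟧} = {a, b, c, d, e, i}
⟦brick⟧ = {a, b, d, e, f}
… ∩ ⟦across from e⟧ = {a, b, d, e, f} ∩ {a, f, g, h} = {a, f}
… ∩ ⟦next to h⟧ = {a, f} ∩ {a, b, c, d, e, i} = {a}
… ∩ ⟦rough⟧ = {a} ∩ {a, d, e, i} = {a}
⟦rough brick across from e next to h⟧ = {a}, so the cardinality is 1.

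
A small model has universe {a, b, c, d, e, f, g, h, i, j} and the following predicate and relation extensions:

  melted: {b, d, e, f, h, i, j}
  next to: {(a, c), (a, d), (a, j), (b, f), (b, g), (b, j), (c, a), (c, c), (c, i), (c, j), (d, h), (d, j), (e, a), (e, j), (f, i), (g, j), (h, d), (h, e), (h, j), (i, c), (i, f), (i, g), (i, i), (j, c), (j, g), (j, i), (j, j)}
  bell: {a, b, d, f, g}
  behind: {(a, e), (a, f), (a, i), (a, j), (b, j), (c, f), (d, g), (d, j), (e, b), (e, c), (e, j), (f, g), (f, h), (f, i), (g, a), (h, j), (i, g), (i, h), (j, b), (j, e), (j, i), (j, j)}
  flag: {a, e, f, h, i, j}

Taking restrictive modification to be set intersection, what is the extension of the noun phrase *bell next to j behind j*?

{a, b, d}

⟦next to j⟧ = {x : ⟨x, j⟩ ∈ ⟦next to⟧} = {a, b, c, d, e, g, h, j}
⟦behind j⟧ = {x : ⟨x, j⟩ ∈ ⟦behind⟧} = {a, b, d, e, h, j}
⟦bell⟧ = {a, b, d, f, g}
… ∩ ⟦next to j⟧ = {a, b, d, f, g} ∩ {a, b, c, d, e, g, h, j} = {a, b, d, g}
… ∩ ⟦behind j⟧ = {a, b, d, g} ∩ {a, b, d, e, h, j} = {a, b, d}
So ⟦bell next to j behind j⟧ = {a, b, d}.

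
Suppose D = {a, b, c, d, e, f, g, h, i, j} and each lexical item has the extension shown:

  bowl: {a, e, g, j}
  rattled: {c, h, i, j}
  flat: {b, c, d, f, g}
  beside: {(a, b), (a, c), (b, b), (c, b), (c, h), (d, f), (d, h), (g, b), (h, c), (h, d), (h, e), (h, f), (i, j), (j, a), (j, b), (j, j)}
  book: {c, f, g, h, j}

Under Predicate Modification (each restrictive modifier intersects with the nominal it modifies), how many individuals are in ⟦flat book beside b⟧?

2

⟦beside b⟧ = {x : ⟨x, b⟩ ∈ ⟦beside⟧} = {a, b, c, g, j}
⟦book⟧ = {c, f, g, h, j}
… ∩ ⟦beside b⟧ = {c, f, g, h, j} ∩ {a, b, c, g, j} = {c, g, j}
… ∩ ⟦flat⟧ = {c, g, j} ∩ {b, c, d, f, g} = {c, g}
⟦flat book beside b⟧ = {c, g}, so the cardinality is 2.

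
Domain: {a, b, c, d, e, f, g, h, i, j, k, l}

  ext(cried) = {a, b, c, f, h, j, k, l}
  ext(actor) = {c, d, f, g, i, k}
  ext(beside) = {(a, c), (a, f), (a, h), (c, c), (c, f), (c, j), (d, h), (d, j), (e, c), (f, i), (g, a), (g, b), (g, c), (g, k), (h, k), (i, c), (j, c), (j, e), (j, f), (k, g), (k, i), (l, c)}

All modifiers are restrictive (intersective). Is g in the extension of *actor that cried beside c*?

no

⟦that cried⟧ = ⟦cried⟧ = {a, b, c, f, h, j, k, l}
⟦beside c⟧ = {x : ⟨x, c⟩ ∈ ⟦beside⟧} = {a, c, e, g, i, j, l}
⟦actor⟧ = {c, d, f, g, i, k}
… ∩ ⟦that cried⟧ = {c, d, f, g, i, k} ∩ {a, b, c, f, h, j, k, l} = {c, f, k}
… ∩ ⟦beside c⟧ = {c, f, k} ∩ {a, c, e, g, i, j, l} = {c}
⟦actor that cried beside c⟧ = {c}; g ∉ this set.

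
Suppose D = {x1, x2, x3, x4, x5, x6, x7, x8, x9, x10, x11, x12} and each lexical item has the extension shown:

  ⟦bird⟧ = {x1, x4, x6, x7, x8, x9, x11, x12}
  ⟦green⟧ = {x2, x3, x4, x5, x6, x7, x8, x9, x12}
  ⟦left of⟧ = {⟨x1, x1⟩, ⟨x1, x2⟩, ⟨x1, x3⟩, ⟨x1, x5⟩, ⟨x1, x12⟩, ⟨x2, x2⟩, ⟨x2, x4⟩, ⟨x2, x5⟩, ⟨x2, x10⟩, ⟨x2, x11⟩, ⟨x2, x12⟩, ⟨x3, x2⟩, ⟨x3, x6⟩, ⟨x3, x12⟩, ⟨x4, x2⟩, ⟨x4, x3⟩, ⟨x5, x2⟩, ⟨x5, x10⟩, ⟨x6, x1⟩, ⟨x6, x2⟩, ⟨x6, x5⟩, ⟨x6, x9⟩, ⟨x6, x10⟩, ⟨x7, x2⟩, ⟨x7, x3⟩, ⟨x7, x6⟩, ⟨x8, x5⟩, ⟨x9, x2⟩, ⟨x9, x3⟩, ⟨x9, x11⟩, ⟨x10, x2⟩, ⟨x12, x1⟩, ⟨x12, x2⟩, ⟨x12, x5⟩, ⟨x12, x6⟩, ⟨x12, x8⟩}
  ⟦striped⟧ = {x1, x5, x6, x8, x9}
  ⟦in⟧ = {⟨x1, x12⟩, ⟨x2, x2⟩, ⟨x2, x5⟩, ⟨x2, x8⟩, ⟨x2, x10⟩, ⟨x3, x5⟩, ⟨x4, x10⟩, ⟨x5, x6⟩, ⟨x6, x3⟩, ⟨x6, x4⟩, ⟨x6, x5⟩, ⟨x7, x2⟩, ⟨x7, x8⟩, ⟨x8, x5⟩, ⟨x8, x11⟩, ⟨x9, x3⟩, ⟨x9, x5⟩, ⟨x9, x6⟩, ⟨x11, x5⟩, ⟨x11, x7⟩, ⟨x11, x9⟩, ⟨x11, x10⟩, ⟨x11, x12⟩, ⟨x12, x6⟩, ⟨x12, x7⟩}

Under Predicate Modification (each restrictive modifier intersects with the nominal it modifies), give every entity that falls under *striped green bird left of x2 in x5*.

⟦left of x2⟧ = {x : ⟨x, x2⟩ ∈ ⟦left of⟧} = {x1, x2, x3, x4, x5, x6, x7, x9, x10, x12}
⟦in x5⟧ = {x : ⟨x, x5⟩ ∈ ⟦in⟧} = {x2, x3, x6, x8, x9, x11}
⟦bird⟧ = {x1, x4, x6, x7, x8, x9, x11, x12}
… ∩ ⟦left of x2⟧ = {x1, x4, x6, x7, x8, x9, x11, x12} ∩ {x1, x2, x3, x4, x5, x6, x7, x9, x10, x12} = {x1, x4, x6, x7, x9, x12}
… ∩ ⟦in x5⟧ = {x1, x4, x6, x7, x9, x12} ∩ {x2, x3, x6, x8, x9, x11} = {x6, x9}
… ∩ ⟦striped⟧ = {x6, x9} ∩ {x1, x5, x6, x8, x9} = {x6, x9}
… ∩ ⟦green⟧ = {x6, x9} ∩ {x2, x3, x4, x5, x6, x7, x8, x9, x12} = {x6, x9}
So ⟦striped green bird left of x2 in x5⟧ = {x6, x9}.

{x6, x9}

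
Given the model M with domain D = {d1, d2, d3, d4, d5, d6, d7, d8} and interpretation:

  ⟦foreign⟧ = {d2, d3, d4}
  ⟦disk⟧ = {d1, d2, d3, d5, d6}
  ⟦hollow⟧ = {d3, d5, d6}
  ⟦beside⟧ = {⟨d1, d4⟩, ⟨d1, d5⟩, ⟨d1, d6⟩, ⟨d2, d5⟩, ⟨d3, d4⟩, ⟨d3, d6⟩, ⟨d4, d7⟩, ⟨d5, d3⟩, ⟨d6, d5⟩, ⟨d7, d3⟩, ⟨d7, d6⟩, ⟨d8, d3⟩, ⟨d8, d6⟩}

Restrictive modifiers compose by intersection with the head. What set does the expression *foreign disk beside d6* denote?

⟦beside d6⟧ = {x : ⟨x, d6⟩ ∈ ⟦beside⟧} = {d1, d3, d7, d8}
⟦disk⟧ = {d1, d2, d3, d5, d6}
… ∩ ⟦beside d6⟧ = {d1, d2, d3, d5, d6} ∩ {d1, d3, d7, d8} = {d1, d3}
… ∩ ⟦foreign⟧ = {d1, d3} ∩ {d2, d3, d4} = {d3}
So ⟦foreign disk beside d6⟧ = {d3}.

{d3}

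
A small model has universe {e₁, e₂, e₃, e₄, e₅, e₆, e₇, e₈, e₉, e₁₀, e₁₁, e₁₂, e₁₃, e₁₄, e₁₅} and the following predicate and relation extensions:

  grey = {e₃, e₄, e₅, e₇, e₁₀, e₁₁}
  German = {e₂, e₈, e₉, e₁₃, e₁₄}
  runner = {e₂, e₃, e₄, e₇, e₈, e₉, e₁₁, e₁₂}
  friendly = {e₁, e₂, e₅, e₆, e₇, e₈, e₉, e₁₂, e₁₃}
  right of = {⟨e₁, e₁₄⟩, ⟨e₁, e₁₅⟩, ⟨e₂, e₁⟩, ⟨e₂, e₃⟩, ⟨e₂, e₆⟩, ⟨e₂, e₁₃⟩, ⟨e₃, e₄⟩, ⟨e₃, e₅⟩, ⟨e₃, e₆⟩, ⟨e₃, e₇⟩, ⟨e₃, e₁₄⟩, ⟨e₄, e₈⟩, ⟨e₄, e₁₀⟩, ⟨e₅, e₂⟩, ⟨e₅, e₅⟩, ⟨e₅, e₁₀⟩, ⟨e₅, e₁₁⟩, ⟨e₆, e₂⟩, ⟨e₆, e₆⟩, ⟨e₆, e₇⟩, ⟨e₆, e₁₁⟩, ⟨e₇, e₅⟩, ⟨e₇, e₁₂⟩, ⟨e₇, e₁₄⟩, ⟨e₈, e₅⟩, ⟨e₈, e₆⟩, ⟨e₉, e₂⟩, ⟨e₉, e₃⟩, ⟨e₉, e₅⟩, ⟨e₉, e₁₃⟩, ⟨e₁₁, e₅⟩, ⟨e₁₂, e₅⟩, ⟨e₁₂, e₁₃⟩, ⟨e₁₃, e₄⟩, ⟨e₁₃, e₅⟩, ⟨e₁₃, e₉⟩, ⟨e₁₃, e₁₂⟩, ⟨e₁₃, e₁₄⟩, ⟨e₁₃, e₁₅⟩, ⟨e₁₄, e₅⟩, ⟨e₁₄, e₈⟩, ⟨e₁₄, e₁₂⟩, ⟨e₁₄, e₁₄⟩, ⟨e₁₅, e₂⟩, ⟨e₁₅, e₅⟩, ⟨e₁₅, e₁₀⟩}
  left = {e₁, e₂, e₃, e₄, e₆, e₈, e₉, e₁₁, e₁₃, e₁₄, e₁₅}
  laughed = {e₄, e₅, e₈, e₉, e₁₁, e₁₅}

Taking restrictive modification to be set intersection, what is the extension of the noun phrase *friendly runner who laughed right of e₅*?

⟦who laughed⟧ = ⟦laughed⟧ = {e₄, e₅, e₈, e₉, e₁₁, e₁₅}
⟦right of e₅⟧ = {x : ⟨x, e₅⟩ ∈ ⟦right of⟧} = {e₃, e₅, e₇, e₈, e₉, e₁₁, e₁₂, e₁₃, e₁₄, e₁₅}
⟦runner⟧ = {e₂, e₃, e₄, e₇, e₈, e₉, e₁₁, e₁₂}
… ∩ ⟦who laughed⟧ = {e₂, e₃, e₄, e₇, e₈, e₉, e₁₁, e₁₂} ∩ {e₄, e₅, e₈, e₉, e₁₁, e₁₅} = {e₄, e₈, e₉, e₁₁}
… ∩ ⟦right of e₅⟧ = {e₄, e₈, e₉, e₁₁} ∩ {e₃, e₅, e₇, e₈, e₉, e₁₁, e₁₂, e₁₃, e₁₄, e₁₅} = {e₈, e₉, e₁₁}
… ∩ ⟦friendly⟧ = {e₈, e₉, e₁₁} ∩ {e₁, e₂, e₅, e₆, e₇, e₈, e₉, e₁₂, e₁₃} = {e₈, e₉}
So ⟦friendly runner who laughed right of e₅⟧ = {e₈, e₉}.

{e₈, e₉}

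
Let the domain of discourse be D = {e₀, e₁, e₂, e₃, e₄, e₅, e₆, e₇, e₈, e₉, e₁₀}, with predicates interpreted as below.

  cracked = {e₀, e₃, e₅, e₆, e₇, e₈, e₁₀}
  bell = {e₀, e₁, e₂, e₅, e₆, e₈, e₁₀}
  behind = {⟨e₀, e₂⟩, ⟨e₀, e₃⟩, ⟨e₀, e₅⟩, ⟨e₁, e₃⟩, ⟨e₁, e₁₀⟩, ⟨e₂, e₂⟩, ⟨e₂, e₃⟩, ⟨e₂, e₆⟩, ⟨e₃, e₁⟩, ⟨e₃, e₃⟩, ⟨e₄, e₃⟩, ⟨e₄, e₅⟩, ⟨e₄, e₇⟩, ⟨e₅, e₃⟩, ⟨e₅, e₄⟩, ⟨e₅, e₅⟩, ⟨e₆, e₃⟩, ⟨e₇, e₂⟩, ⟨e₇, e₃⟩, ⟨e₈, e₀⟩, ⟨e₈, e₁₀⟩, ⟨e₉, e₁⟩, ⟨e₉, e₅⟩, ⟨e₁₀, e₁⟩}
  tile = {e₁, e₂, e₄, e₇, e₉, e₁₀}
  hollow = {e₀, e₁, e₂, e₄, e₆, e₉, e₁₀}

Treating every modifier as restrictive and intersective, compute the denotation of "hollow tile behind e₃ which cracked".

{}

⟦behind e₃⟧ = {x : ⟨x, e₃⟩ ∈ ⟦behind⟧} = {e₀, e₁, e₂, e₃, e₄, e₅, e₆, e₇}
⟦which cracked⟧ = ⟦cracked⟧ = {e₀, e₃, e₅, e₆, e₇, e₈, e₁₀}
⟦tile⟧ = {e₁, e₂, e₄, e₇, e₉, e₁₀}
… ∩ ⟦behind e₃⟧ = {e₁, e₂, e₄, e₇, e₉, e₁₀} ∩ {e₀, e₁, e₂, e₃, e₄, e₅, e₆, e₇} = {e₁, e₂, e₄, e₇}
… ∩ ⟦which cracked⟧ = {e₁, e₂, e₄, e₇} ∩ {e₀, e₃, e₅, e₆, e₇, e₈, e₁₀} = {e₇}
… ∩ ⟦hollow⟧ = {e₇} ∩ {e₀, e₁, e₂, e₄, e₆, e₉, e₁₀} = ∅
So ⟦hollow tile behind e₃ which cracked⟧ = {}.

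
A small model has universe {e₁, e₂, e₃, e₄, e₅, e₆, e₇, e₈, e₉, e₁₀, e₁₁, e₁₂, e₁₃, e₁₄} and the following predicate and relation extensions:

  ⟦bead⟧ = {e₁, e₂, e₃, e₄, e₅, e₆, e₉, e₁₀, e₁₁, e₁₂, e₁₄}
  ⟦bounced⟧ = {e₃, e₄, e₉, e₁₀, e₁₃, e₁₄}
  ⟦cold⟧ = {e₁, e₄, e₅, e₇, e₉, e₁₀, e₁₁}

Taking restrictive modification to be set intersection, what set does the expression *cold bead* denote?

⟦bead⟧ = {e₁, e₂, e₃, e₄, e₅, e₆, e₉, e₁₀, e₁₁, e₁₂, e₁₄}
… ∩ ⟦cold⟧ = {e₁, e₂, e₃, e₄, e₅, e₆, e₉, e₁₀, e₁₁, e₁₂, e₁₄} ∩ {e₁, e₄, e₅, e₇, e₉, e₁₀, e₁₁} = {e₁, e₄, e₅, e₉, e₁₀, e₁₁}
So ⟦cold bead⟧ = {e₁, e₄, e₅, e₉, e₁₀, e₁₁}.

{e₁, e₄, e₅, e₉, e₁₀, e₁₁}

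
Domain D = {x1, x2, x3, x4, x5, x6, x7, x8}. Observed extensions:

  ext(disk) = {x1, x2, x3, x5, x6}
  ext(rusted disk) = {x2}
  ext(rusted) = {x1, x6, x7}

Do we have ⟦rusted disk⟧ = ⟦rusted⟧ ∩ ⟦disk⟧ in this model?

no

⟦rusted⟧ ∩ ⟦disk⟧ = {x1, x6, x7} ∩ {x1, x2, x3, x5, x6} = {x1, x6}
Observed ⟦rusted disk⟧ = {x2}.
These differ, so the modifier is not intersective in this model.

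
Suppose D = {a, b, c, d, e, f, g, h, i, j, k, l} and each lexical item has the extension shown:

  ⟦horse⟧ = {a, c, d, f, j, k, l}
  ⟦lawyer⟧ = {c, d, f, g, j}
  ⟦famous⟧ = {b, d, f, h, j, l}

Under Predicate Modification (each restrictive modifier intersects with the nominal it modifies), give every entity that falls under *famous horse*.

{d, f, j, l}

⟦horse⟧ = {a, c, d, f, j, k, l}
… ∩ ⟦famous⟧ = {a, c, d, f, j, k, l} ∩ {b, d, f, h, j, l} = {d, f, j, l}
So ⟦famous horse⟧ = {d, f, j, l}.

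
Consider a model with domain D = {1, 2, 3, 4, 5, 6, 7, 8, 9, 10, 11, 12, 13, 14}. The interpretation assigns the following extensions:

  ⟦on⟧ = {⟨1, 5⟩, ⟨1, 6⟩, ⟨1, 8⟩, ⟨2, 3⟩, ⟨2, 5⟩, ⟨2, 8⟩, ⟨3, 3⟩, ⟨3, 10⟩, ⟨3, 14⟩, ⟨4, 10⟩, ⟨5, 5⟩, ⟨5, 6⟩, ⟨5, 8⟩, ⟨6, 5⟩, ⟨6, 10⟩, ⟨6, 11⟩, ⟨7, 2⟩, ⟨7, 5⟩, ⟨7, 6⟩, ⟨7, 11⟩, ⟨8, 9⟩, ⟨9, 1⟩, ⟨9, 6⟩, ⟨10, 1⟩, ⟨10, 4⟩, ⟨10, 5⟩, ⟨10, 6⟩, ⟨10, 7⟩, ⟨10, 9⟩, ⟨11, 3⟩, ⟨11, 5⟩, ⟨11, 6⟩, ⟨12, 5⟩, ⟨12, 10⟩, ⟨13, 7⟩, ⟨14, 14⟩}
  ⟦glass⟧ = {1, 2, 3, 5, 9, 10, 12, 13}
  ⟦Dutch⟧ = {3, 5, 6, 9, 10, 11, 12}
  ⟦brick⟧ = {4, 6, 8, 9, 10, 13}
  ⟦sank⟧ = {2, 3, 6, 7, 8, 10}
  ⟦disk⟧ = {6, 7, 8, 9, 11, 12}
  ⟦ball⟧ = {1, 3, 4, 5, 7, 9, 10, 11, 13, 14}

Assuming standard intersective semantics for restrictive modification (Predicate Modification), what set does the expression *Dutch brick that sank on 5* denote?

⟦that sank⟧ = ⟦sank⟧ = {2, 3, 6, 7, 8, 10}
⟦on 5⟧ = {x : ⟨x, 5⟩ ∈ ⟦on⟧} = {1, 2, 5, 6, 7, 10, 11, 12}
⟦brick⟧ = {4, 6, 8, 9, 10, 13}
… ∩ ⟦that sank⟧ = {4, 6, 8, 9, 10, 13} ∩ {2, 3, 6, 7, 8, 10} = {6, 8, 10}
… ∩ ⟦on 5⟧ = {6, 8, 10} ∩ {1, 2, 5, 6, 7, 10, 11, 12} = {6, 10}
… ∩ ⟦Dutch⟧ = {6, 10} ∩ {3, 5, 6, 9, 10, 11, 12} = {6, 10}
So ⟦Dutch brick that sank on 5⟧ = {6, 10}.

{6, 10}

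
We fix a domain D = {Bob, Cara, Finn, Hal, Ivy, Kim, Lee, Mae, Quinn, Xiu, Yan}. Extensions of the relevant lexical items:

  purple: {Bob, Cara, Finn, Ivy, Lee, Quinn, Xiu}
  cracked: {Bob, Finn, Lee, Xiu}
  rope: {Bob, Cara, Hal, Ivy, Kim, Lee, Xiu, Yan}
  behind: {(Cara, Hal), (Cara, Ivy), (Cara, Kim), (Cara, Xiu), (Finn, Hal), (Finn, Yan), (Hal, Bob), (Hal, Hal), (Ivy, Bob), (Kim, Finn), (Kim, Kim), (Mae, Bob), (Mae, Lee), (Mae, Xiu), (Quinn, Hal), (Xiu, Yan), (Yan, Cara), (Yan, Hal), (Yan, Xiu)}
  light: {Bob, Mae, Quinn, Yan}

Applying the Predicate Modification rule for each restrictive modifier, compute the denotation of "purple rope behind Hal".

⟦behind Hal⟧ = {x : ⟨x, Hal⟩ ∈ ⟦behind⟧} = {Cara, Finn, Hal, Quinn, Yan}
⟦rope⟧ = {Bob, Cara, Hal, Ivy, Kim, Lee, Xiu, Yan}
… ∩ ⟦behind Hal⟧ = {Bob, Cara, Hal, Ivy, Kim, Lee, Xiu, Yan} ∩ {Cara, Finn, Hal, Quinn, Yan} = {Cara, Hal, Yan}
… ∩ ⟦purple⟧ = {Cara, Hal, Yan} ∩ {Bob, Cara, Finn, Ivy, Lee, Quinn, Xiu} = {Cara}
So ⟦purple rope behind Hal⟧ = {Cara}.

{Cara}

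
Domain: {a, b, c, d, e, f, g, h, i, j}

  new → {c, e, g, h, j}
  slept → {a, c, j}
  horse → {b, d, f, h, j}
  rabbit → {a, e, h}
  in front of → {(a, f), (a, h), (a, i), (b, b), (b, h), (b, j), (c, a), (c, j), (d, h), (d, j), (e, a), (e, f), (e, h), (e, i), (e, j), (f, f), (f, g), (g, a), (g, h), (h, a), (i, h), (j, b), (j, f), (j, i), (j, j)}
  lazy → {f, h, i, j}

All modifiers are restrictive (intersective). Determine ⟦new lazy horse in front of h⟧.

{ }

⟦in front of h⟧ = {x : ⟨x, h⟩ ∈ ⟦in front of⟧} = {a, b, d, e, g, i}
⟦horse⟧ = {b, d, f, h, j}
… ∩ ⟦in front of h⟧ = {b, d, f, h, j} ∩ {a, b, d, e, g, i} = {b, d}
… ∩ ⟦new⟧ = {b, d} ∩ {c, e, g, h, j} = ∅
… ∩ ⟦lazy⟧ = ∅ ∩ {f, h, i, j} = ∅
So ⟦new lazy horse in front of h⟧ = { }.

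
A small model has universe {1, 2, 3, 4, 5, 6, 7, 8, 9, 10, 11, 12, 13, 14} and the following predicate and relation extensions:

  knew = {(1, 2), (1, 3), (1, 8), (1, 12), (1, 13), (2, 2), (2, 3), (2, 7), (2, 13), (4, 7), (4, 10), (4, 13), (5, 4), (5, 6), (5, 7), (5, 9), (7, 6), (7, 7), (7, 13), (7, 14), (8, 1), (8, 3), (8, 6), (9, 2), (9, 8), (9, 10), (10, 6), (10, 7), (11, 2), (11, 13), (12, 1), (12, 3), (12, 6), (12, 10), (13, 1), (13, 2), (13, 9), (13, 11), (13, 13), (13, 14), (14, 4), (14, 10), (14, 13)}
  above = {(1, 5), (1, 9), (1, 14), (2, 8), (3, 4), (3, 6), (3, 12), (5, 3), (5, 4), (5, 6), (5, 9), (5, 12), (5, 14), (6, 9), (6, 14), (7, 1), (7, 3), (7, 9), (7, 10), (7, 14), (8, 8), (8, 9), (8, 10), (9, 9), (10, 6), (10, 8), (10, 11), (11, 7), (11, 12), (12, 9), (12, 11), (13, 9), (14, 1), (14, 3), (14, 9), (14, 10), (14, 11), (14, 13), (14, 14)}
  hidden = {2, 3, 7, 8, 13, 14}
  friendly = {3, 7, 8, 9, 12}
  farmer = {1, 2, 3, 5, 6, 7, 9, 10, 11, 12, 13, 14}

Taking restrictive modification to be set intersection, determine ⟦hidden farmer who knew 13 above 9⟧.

{7, 13, 14}

⟦who knew 13⟧ = {x : ⟨x, 13⟩ ∈ ⟦knew⟧} = {1, 2, 4, 7, 11, 13, 14}
⟦above 9⟧ = {x : ⟨x, 9⟩ ∈ ⟦above⟧} = {1, 5, 6, 7, 8, 9, 12, 13, 14}
⟦farmer⟧ = {1, 2, 3, 5, 6, 7, 9, 10, 11, 12, 13, 14}
… ∩ ⟦who knew 13⟧ = {1, 2, 3, 5, 6, 7, 9, 10, 11, 12, 13, 14} ∩ {1, 2, 4, 7, 11, 13, 14} = {1, 2, 7, 11, 13, 14}
… ∩ ⟦above 9⟧ = {1, 2, 7, 11, 13, 14} ∩ {1, 5, 6, 7, 8, 9, 12, 13, 14} = {1, 7, 13, 14}
… ∩ ⟦hidden⟧ = {1, 7, 13, 14} ∩ {2, 3, 7, 8, 13, 14} = {7, 13, 14}
So ⟦hidden farmer who knew 13 above 9⟧ = {7, 13, 14}.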